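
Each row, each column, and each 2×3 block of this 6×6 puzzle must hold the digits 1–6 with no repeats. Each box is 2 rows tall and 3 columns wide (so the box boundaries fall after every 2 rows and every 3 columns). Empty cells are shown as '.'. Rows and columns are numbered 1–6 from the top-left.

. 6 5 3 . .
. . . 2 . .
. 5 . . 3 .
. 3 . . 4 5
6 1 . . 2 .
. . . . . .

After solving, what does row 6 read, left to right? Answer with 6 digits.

row 1, column 5 = 1: row 1 has {3,5,6}; col 5 has {2,3,4}; box has {2,3} → only 1 remains.
row 1, column 6 = 4: row 1 has {1,3,5,6}; col 6 has {5}; box has {1,2,3} → only 4 remains.
row 2, column 2 = 4: row 2 has {2}; col 2 has {1,3,5,6}; box has {5,6} → only 4 remains.
row 2, column 6 = 6: row 2 has {2,4}; col 6 has {4,5}; box has {1,2,3,4} → only 6 remains.
row 5, column 6 = 3: row 5 has {1,2,6}; col 6 has {4,5,6}; box has {2} → only 3 remains.
row 6, column 2 = 2: row 6 has {}; col 2 has {1,3,4,5,6}; box has {1,6} → only 2 remains.
row 6, column 6 = 1: row 6 has {2}; col 6 has {3,4,5,6}; box has {2,3} → only 1 remains.
row 1, column 1 = 2: row 1 has {1,3,4,5,6}; col 1 has {6}; box has {4,5,6} → only 2 remains.
row 2, column 5 = 5: row 2 has {2,4,6}; col 5 has {1,2,3,4}; box has {1,2,3,4,6} → only 5 remains.
row 3, column 6 = 2: row 3 has {3,5}; col 6 has {1,3,4,5,6}; box has {3,4,5} → only 2 remains.
row 4, column 1 = 1: row 4 has {3,4,5}; col 1 has {2,6}; box has {3,5} → only 1 remains.
row 4, column 4 = 6: row 4 has {1,3,4,5}; col 4 has {2,3}; box has {2,3,4,5} → only 6 remains.
row 5, column 3 = 4: row 5 has {1,2,3,6}; col 3 has {5}; box has {1,2,6} → only 4 remains.
row 5, column 4 = 5: row 5 has {1,2,3,4,6}; col 4 has {2,3,6}; box has {1,2,3} → only 5 remains.
row 6, column 3 = 3: row 6 has {1,2}; col 3 has {4,5}; box has {1,2,4,6} → only 3 remains.
row 6, column 4 = 4: row 6 has {1,2,3}; col 4 has {2,3,5,6}; box has {1,2,3,5} → only 4 remains.
row 6, column 5 = 6: row 6 has {1,2,3,4}; col 5 has {1,2,3,4,5}; box has {1,2,3,4,5} → only 6 remains.
row 2, column 1 = 3: row 2 has {2,4,5,6}; col 1 has {1,2,6}; box has {2,4,5,6} → only 3 remains.
row 2, column 3 = 1: row 2 has {2,3,4,5,6}; col 3 has {3,4,5}; box has {2,3,4,5,6} → only 1 remains.
row 3, column 1 = 4: row 3 has {2,3,5}; col 1 has {1,2,3,6}; box has {1,3,5} → only 4 remains.
row 3, column 3 = 6: row 3 has {2,3,4,5}; col 3 has {1,3,4,5}; box has {1,3,4,5} → only 6 remains.
row 3, column 4 = 1: row 3 has {2,3,4,5,6}; col 4 has {2,3,4,5,6}; box has {2,3,4,5,6} → only 1 remains.
row 4, column 3 = 2: row 4 has {1,3,4,5,6}; col 3 has {1,3,4,5,6}; box has {1,3,4,5,6} → only 2 remains.
row 6, column 1 = 5: row 6 has {1,2,3,4,6}; col 1 has {1,2,3,4,6}; box has {1,2,3,4,6} → only 5 remains.

523461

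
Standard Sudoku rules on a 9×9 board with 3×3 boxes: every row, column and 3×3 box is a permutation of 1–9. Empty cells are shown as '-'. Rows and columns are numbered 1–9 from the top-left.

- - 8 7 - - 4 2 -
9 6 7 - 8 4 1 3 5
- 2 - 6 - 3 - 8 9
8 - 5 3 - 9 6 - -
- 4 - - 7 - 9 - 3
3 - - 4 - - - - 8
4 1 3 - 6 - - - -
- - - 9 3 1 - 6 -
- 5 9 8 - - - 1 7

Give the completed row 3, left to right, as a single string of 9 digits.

R1C2 = 3: row 1 has {2,4,7,8}; col 2 has {1,2,4,5,6}; box has {2,6,7,8,9} → only 3 remains.
R1C6 = 5: row 1 has {2,3,4,7,8}; col 6 has {1,3,4,9}; box has {3,4,6,7,8} → only 5 remains.
R1C9 = 6: row 1 has {2,3,4,5,7,8}; col 9 has {3,5,7,8,9}; box has {1,2,3,4,5,8,9} → only 6 remains.
R2C4 = 2: row 2 has {1,3,4,5,6,7,8,9}; col 4 has {3,4,6,7,8,9}; box has {3,4,5,6,7,8} → only 2 remains.
R3C5 = 1: row 3 has {2,3,6,8,9}; col 5 has {3,6,7,8}; box has {2,3,4,5,6,7,8} → only 1 remains.
R3C7 = 7: row 3 has {1,2,3,6,8,9}; col 7 has {1,4,6,9}; box has {1,2,3,4,5,6,8,9} → only 7 remains.
R4C2 = 7: row 4 has {3,5,6,8,9}; col 2 has {1,2,3,4,5,6}; box has {3,4,5,8} → only 7 remains.
R4C5 = 2: row 4 has {3,5,6,7,8,9}; col 5 has {1,3,6,7,8}; box has {3,4,7,9} → only 2 remains.
R4C8 = 4: row 4 has {2,3,5,6,7,8,9}; col 8 has {1,2,3,6,8}; box has {3,6,8,9} → only 4 remains.
R4C9 = 1: row 4 has {2,3,4,5,6,7,8,9}; col 9 has {3,5,6,7,8,9}; box has {3,4,6,8,9} → only 1 remains.
R5C8 = 5: row 5 has {3,4,7,9}; col 8 has {1,2,3,4,6,8}; box has {1,3,4,6,8,9} → only 5 remains.
R6C2 = 9: row 6 has {3,4,8}; col 2 has {1,2,3,4,5,6,7}; box has {3,4,5,7,8} → only 9 remains.
R6C5 = 5: row 6 has {3,4,8,9}; col 5 has {1,2,3,6,7,8}; box has {2,3,4,7,9} → only 5 remains.
R6C6 = 6: row 6 has {3,4,5,8,9}; col 6 has {1,3,4,5,9}; box has {2,3,4,5,7,9} → only 6 remains.
R6C7 = 2: row 6 has {3,4,5,6,8,9}; col 7 has {1,4,6,7,9}; box has {1,3,4,5,6,8,9} → only 2 remains.
R6C8 = 7: row 6 has {2,3,4,5,6,8,9}; col 8 has {1,2,3,4,5,6,8}; box has {1,2,3,4,5,6,8,9} → only 7 remains.
R7C4 = 5: row 7 has {1,3,4,6}; col 4 has {2,3,4,6,7,8,9}; box has {1,3,6,8,9} → only 5 remains.
R7C7 = 8: row 7 has {1,3,4,5,6}; col 7 has {1,2,4,6,7,9}; box has {1,6,7} → only 8 remains.
R7C8 = 9: row 7 has {1,3,4,5,6,8}; col 8 has {1,2,3,4,5,6,7,8}; box has {1,6,7,8} → only 9 remains.
R7C9 = 2: row 7 has {1,3,4,5,6,8,9}; col 9 has {1,3,5,6,7,8,9}; box has {1,6,7,8,9} → only 2 remains.
R8C2 = 8: row 8 has {1,3,6,9}; col 2 has {1,2,3,4,5,6,7,9}; box has {1,3,4,5,9} → only 8 remains.
R8C3 = 2: row 8 has {1,3,6,8,9}; col 3 has {3,5,7,8,9}; box has {1,3,4,5,8,9} → only 2 remains.
R8C7 = 5: row 8 has {1,2,3,6,8,9}; col 7 has {1,2,4,6,7,8,9}; box has {1,2,6,7,8,9} → only 5 remains.
R8C9 = 4: row 8 has {1,2,3,5,6,8,9}; col 9 has {1,2,3,5,6,7,8,9}; box has {1,2,5,6,7,8,9} → only 4 remains.
R9C1 = 6: row 9 has {1,5,7,8,9}; col 1 has {3,4,8,9}; box has {1,2,3,4,5,8,9} → only 6 remains.
R9C5 = 4: row 9 has {1,5,6,7,8,9}; col 5 has {1,2,3,5,6,7,8}; box has {1,3,5,6,8,9} → only 4 remains.
R9C6 = 2: row 9 has {1,4,5,6,7,8,9}; col 6 has {1,3,4,5,6,9}; box has {1,3,4,5,6,8,9} → only 2 remains.
R9C7 = 3: row 9 has {1,2,4,5,6,7,8,9}; col 7 has {1,2,4,5,6,7,8,9}; box has {1,2,4,5,6,7,8,9} → only 3 remains.
R1C1 = 1: row 1 has {2,3,4,5,6,7,8}; col 1 has {3,4,6,8,9}; box has {2,3,6,7,8,9} → only 1 remains.
R1C5 = 9: row 1 has {1,2,3,4,5,6,7,8}; col 5 has {1,2,3,4,5,6,7,8}; box has {1,2,3,4,5,6,7,8} → only 9 remains.
R3C1 = 5: row 3 has {1,2,3,6,7,8,9}; col 1 has {1,3,4,6,8,9}; box has {1,2,3,6,7,8,9} → only 5 remains.
R3C3 = 4: row 3 has {1,2,3,5,6,7,8,9}; col 3 has {2,3,5,7,8,9}; box has {1,2,3,5,6,7,8,9} → only 4 remains.

524613789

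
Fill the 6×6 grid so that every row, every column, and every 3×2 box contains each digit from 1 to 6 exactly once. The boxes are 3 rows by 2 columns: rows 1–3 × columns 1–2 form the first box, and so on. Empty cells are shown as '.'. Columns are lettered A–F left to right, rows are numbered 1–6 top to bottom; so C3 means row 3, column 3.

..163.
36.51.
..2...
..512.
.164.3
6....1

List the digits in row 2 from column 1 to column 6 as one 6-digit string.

364512

C2 = 4: row 2 has {1,3,5,6}; col 3 has {1,2,5,6}; box has {1,2,5,6} → only 4 remains.
F2 = 2: row 2 has {1,3,4,5,6}; col 6 has {1,3}; box has {1,3} → only 2 remains.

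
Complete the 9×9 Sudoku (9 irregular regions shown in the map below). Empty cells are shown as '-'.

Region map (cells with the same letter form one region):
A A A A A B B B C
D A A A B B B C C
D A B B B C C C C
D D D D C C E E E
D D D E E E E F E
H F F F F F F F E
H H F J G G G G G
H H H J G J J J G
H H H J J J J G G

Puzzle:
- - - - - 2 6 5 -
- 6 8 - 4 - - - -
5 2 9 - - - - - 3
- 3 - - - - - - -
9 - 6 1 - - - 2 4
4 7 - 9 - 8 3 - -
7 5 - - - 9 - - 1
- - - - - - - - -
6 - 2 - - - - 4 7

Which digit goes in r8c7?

7

r5c2 = 8: row 5 has {1,2,4,6,9}; col 2 has {2,3,5,6,7}; region has {3,5,6,9} → only 8 remains.
r7c3 = 4: row 7 has {1,5,7,9}; col 3 has {2,6,8,9}; region has {2,3,7,8,9} → only 4 remains.
r1c9 = 8: in row 1, 8 can only go here (every other open cell in that row sees an 8).
r6c9 = 2: in row 6, 2 can only go here (every other open cell in that row sees a 2).
r2c1 = 2: in row 2, 2 can only go here (every other open cell in that row sees a 2).
r4c1 = 1: row 4 has {3}; col 1 has {2,4,5,6,7,9}; region has {2,3,5,6,8,9} → only 1 remains.
r4c3 = 7: row 4 has {1,3}; col 3 has {2,4,6,8,9}; region has {1,2,3,5,6,8,9} → only 7 remains.
r4c4 = 4: row 4 has {1,3,7}; col 4 has {1,9}; region has {1,2,3,5,6,7,8,9} → only 4 remains.
r1c1 = 3: row 1 has {2,5,6,8}; col 1 has {1,2,4,5,6,7,9}; region has {2,6,8} → only 3 remains.
r1c3 = 1: row 1 has {2,3,5,6,8}; col 3 has {2,4,6,7,8,9}; region has {2,3,6,8} → only 1 remains.
r1c4 = 7: row 1 has {1,2,3,5,6,8}; col 4 has {1,4,9}; region has {1,2,3,6,8} → only 7 remains.
r1c5 = 9: row 1 has {1,2,3,5,6,7,8}; col 5 has {4}; region has {1,2,3,6,7,8} → only 9 remains.
r2c4 = 5: row 2 has {2,4,6,8}; col 4 has {1,4,7,9}; region has {1,2,3,6,7,8,9} → only 5 remains.
r2c9 = 9: row 2 has {2,4,5,6,8}; col 9 has {1,2,3,4,7,8}; region has {3,8} → only 9 remains.
r3c4 = 8: row 3 has {2,3,5,9}; col 4 has {1,4,5,7,9}; region has {2,4,5,6,9} → only 8 remains.
r6c3 = 5: row 6 has {2,3,4,7,8,9}; col 3 has {1,2,4,6,7,8,9}; region has {2,3,4,7,8,9} → only 5 remains.
r8c1 = 8: row 8 has {}; col 1 has {1,2,3,4,5,6,7,9}; region has {2,4,5,6,7} → only 8 remains.
r8c3 = 3: row 8 has {8}; col 3 has {1,2,4,5,6,7,8,9}; region has {2,4,5,6,7,8} → only 3 remains.
r9c4 = 3: row 9 has {2,4,6,7}; col 4 has {1,4,5,7,8,9}; region has {} → only 3 remains.
r1c2 = 4: row 1 has {1,2,3,5,6,7,8,9}; col 2 has {2,3,5,6,7,8}; region has {1,2,3,5,6,7,8,9} → only 4 remains.
r2c6 = 3: in row 2, 3 can only go here (every other open cell in that row sees a 3).
r4c5 = 2: in row 4, 2 can only go here (every other open cell in that row sees a 2).
r5c5 = 3: in row 5, 3 can only go here (every other open cell in that row sees a 3).
r7c8 = 3: in row 7, 3 can only go here (every other open cell in that row sees a 3).
r3c5 = 7: in column 5, 7 can only go here (every other open cell in that column sees a 7).
r2c7 = 1: row 2 has {2,3,4,5,6,8,9}; col 7 has {3,6}; region has {2,3,4,5,6,7,8,9} → only 1 remains.
r2c8 = 7: row 2 has {1,2,3,4,5,6,8,9}; col 8 has {2,3,4,5}; region has {2,3,8,9} → only 7 remains.
r3c7 = 4: row 3 has {2,3,5,7,8,9}; col 7 has {1,3,6}; region has {2,3,7,8,9} → only 4 remains.
r8c6 = 4: in row 8, 4 can only go here (every other open cell in that row sees a 4).
r8c7 = 7: in row 8, 7 can only go here (every other open cell in that row sees a 7).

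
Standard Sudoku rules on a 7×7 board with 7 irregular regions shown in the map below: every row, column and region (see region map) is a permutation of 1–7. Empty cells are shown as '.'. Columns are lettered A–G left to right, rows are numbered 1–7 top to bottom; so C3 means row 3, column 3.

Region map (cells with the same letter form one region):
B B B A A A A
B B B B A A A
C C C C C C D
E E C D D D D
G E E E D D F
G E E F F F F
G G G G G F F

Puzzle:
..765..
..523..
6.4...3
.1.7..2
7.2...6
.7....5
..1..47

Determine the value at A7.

C4 = 3 (sole candidate).
C6 = 6 (sole candidate).
F1 = 2 (hidden single in row 1).
B2 = 6 (hidden single in row 2).
F2 = 7 (hidden single in row 2).
E3 = 7 (hidden single in row 3).
B3 = 2 (hidden single in row 3).
A6 = 4 (hidden single in row 6).
A2 = 1 (sole candidate).
G2 = 4 (sole candidate).
A4 = 5 (sole candidate).
F4 = 6 (sole candidate).
A1 = 3 (sole candidate).
B1 = 4 (sole candidate).
G1 = 1 (sole candidate).
E4 = 4 (sole candidate).
B5 = 3 (sole candidate).
D5 = 4 (sole candidate).
E5 = 1 (sole candidate).
F5 = 5 (sole candidate).
E6 = 2 (sole candidate).
A7 = 2: row 7 has {1,4,7}; col 1 has {1,3,4,5,6,7}; region has {1,4,7} → only 2 remains.

2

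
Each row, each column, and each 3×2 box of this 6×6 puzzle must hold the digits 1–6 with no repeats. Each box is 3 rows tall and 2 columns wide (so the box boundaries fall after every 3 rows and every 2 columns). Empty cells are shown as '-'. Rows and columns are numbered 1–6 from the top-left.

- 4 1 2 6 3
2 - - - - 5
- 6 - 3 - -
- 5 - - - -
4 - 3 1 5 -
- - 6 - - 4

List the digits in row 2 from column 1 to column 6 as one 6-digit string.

r1c1 = 5 (sole candidate).
r2c3 = 4: row 2 has {2,5}; col 3 has {1,3,6}; box has {1,2,3} → only 4 remains.
r2c4 = 6: row 2 has {2,4,5}; col 4 has {1,2,3}; box has {1,2,3,4} → only 6 remains.
r2c5 = 1: row 2 has {2,4,5,6}; col 5 has {5,6}; box has {3,5,6} → only 1 remains.
r3c1 = 1 (sole candidate).
r3c3 = 5 (sole candidate).
r3c6 = 2 (sole candidate).
r4c3 = 2 (sole candidate).
r4c4 = 4 (sole candidate).
r4c5 = 3 (sole candidate).
r5c2 = 2 (sole candidate).
r5c6 = 6 (sole candidate).
r6c1 = 3 (sole candidate).
r6c2 = 1 (sole candidate).
r6c4 = 5 (sole candidate).
r6c5 = 2 (sole candidate).
r2c2 = 3: row 2 has {1,2,4,5,6}; col 2 has {1,2,4,5,6}; box has {1,2,4,5,6} → only 3 remains.

234615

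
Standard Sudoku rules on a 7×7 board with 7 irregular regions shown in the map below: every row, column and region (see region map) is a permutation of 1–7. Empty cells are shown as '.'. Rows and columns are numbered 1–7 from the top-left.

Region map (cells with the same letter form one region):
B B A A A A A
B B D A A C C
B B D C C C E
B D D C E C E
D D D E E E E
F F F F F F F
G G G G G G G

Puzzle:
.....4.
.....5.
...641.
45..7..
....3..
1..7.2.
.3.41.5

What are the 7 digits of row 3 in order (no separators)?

5736412

r3c7 = 2: row 3 has {1,4,6}; col 7 has {5}; region has {3,7} → only 2 remains.
r4c6 = 3: row 4 has {4,5,7}; col 6 has {1,2,4,5}; region has {1,4,5,6} → only 3 remains.
r5c6 = 6: row 5 has {3}; col 6 has {1,2,3,4,5}; region has {2,3,7} → only 6 remains.
r7c6 = 7: row 7 has {1,3,4,5}; col 6 has {1,2,3,4,5,6}; region has {1,3,4,5} → only 7 remains.
r2c7 = 7: row 2 has {5}; col 7 has {2,5}; region has {1,3,4,5,6} → only 7 remains.
r3c2 = 7: row 3 has {1,2,4,6}; col 2 has {3,5}; region has {4} → only 7 remains.
r3c3 = 3: row 3 has {1,2,4,6,7}; col 3 has {}; region has {5} → only 3 remains.
r4c4 = 2: row 4 has {3,4,5,7}; col 4 has {4,6,7}; region has {1,3,4,5,6,7} → only 2 remains.
r4c7 = 1: row 4 has {2,3,4,5,7}; col 7 has {2,5,7}; region has {2,3,6,7} → only 1 remains.
r5c4 = 5: row 5 has {3,6}; col 4 has {2,4,6,7}; region has {1,2,3,6,7} → only 5 remains.
r5c7 = 4: row 5 has {3,5,6}; col 7 has {1,2,5,7}; region has {1,2,3,5,6,7} → only 4 remains.
r3c1 = 5: row 3 has {1,2,3,4,6,7}; col 1 has {1,4}; region has {4,7} → only 5 remains.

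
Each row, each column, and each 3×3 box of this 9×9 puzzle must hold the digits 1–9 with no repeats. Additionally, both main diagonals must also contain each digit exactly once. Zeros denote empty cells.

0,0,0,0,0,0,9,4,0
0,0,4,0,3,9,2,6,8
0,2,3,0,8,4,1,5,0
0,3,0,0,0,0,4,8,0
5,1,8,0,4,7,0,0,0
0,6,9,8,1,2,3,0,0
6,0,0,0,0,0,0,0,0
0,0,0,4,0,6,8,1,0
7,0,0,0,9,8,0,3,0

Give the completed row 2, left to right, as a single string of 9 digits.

154739268

row 1, column 1 = 8: row 1 has {4,9}; col 1 has {5,6,7}; box has {2,3,4}; main diagonal has {1,2,3,4} → only 8 remains.
row 1, column 9 = 3: row 1 has {4,8,9}; col 9 has {8}; box has {1,2,4,5,6,8,9}; anti-diagonal has {1,4,6,7,8} → only 3 remains.
row 2, column 1 = 1: row 2 has {2,3,4,6,8,9}; col 1 has {5,6,7,8}; box has {2,3,4,8} → only 1 remains.
row 3, column 1 = 9: row 3 has {1,2,3,4,5,8}; col 1 has {1,5,6,7,8}; box has {1,2,3,4,8} → only 9 remains.
row 3, column 9 = 7: row 3 has {1,2,3,4,5,8,9}; col 9 has {3,8}; box has {1,2,3,4,5,6,8,9} → only 7 remains.
row 4, column 1 = 2: row 4 has {3,4,8}; col 1 has {1,5,6,7,8,9}; box has {1,3,5,6,8,9} → only 2 remains.
row 4, column 3 = 7: row 4 has {2,3,4,8}; col 3 has {3,4,8,9}; box has {1,2,3,5,6,8,9} → only 7 remains.
row 4, column 6 = 5: row 4 has {2,3,4,7,8}; col 6 has {2,4,6,7,8,9}; box has {1,2,4,7,8}; anti-diagonal has {1,3,4,6,7,8} → only 5 remains.
row 5, column 7 = 6: row 5 has {1,4,5,7,8}; col 7 has {1,2,3,4,8,9}; box has {3,4,8} → only 6 remains.
row 6, column 1 = 4: row 6 has {1,2,3,6,8,9}; col 1 has {1,2,5,6,7,8,9}; box has {1,2,3,5,6,7,8,9} → only 4 remains.
row 6, column 8 = 7: row 6 has {1,2,3,4,6,8,9}; col 8 has {1,3,4,5,6,8}; box has {3,4,6,8} → only 7 remains.
row 6, column 9 = 5: row 6 has {1,2,3,4,6,7,8,9}; col 9 has {3,7,8}; box has {3,4,6,7,8} → only 5 remains.
row 7, column 3 = 2: row 7 has {6}; col 3 has {3,4,7,8,9}; box has {6,7}; anti-diagonal has {1,3,4,5,6,7,8} → only 2 remains.
row 7, column 8 = 9: row 7 has {2,6}; col 8 has {1,3,4,5,6,7,8}; box has {1,3,8} → only 9 remains.
row 7, column 9 = 4: row 7 has {2,6,9}; col 9 has {3,5,7,8}; box has {1,3,8,9} → only 4 remains.
row 8, column 1 = 3: row 8 has {1,4,6,8}; col 1 has {1,2,4,5,6,7,8,9}; box has {2,6,7} → only 3 remains.
row 8, column 2 = 9: row 8 has {1,3,4,6,8}; col 2 has {1,2,3,6}; box has {2,3,6,7}; anti-diagonal has {1,2,3,4,5,6,7,8} → only 9 remains.
row 8, column 3 = 5: row 8 has {1,3,4,6,8,9}; col 3 has {2,3,4,7,8,9}; box has {2,3,6,7,9} → only 5 remains.
row 8, column 9 = 2: row 8 has {1,3,4,5,6,8,9}; col 9 has {3,4,5,7,8}; box has {1,3,4,8,9} → only 2 remains.
row 9, column 2 = 4: row 9 has {3,7,8,9}; col 2 has {1,2,3,6,9}; box has {2,3,5,6,7,9} → only 4 remains.
row 9, column 3 = 1: row 9 has {3,4,7,8,9}; col 3 has {2,3,4,5,7,8,9}; box has {2,3,4,5,6,7,9} → only 1 remains.
row 9, column 7 = 5: row 9 has {1,3,4,7,8,9}; col 7 has {1,2,3,4,6,8,9}; box has {1,2,3,4,8,9} → only 5 remains.
row 9, column 9 = 6: row 9 has {1,3,4,5,7,8,9}; col 9 has {2,3,4,5,7,8}; box has {1,2,3,4,5,8,9}; main diagonal has {1,2,3,4,8} → only 6 remains.
row 1, column 3 = 6: row 1 has {3,4,8,9}; col 3 has {1,2,3,4,5,7,8,9}; box has {1,2,3,4,8,9} → only 6 remains.
row 1, column 6 = 1: row 1 has {3,4,6,8,9}; col 6 has {2,4,5,6,7,8,9}; box has {3,4,8,9} → only 1 remains.
row 3, column 4 = 6: row 3 has {1,2,3,4,5,7,8,9}; col 4 has {4,8}; box has {1,3,4,8,9} → only 6 remains.
row 4, column 4 = 9: row 4 has {2,3,4,5,7,8}; col 4 has {4,6,8}; box has {1,2,4,5,7,8}; main diagonal has {1,2,3,4,6,8} → only 9 remains.
row 4, column 5 = 6: row 4 has {2,3,4,5,7,8,9}; col 5 has {1,3,4,8,9}; box has {1,2,4,5,7,8,9} → only 6 remains.
row 4, column 9 = 1: row 4 has {2,3,4,5,6,7,8,9}; col 9 has {2,3,4,5,6,7,8}; box has {3,4,5,6,7,8} → only 1 remains.
row 5, column 4 = 3: row 5 has {1,4,5,6,7,8}; col 4 has {4,6,8,9}; box has {1,2,4,5,6,7,8,9} → only 3 remains.
row 5, column 8 = 2: row 5 has {1,3,4,5,6,7,8}; col 8 has {1,3,4,5,6,7,8,9}; box has {1,3,4,5,6,7,8} → only 2 remains.
row 5, column 9 = 9: row 5 has {1,2,3,4,5,6,7,8}; col 9 has {1,2,3,4,5,6,7,8}; box has {1,2,3,4,5,6,7,8} → only 9 remains.
row 7, column 2 = 8: row 7 has {2,4,6,9}; col 2 has {1,2,3,4,6,9}; box has {1,2,3,4,5,6,7,9} → only 8 remains.
row 7, column 6 = 3: row 7 has {2,4,6,8,9}; col 6 has {1,2,4,5,6,7,8,9}; box has {4,6,8,9} → only 3 remains.
row 7, column 7 = 7: row 7 has {2,3,4,6,8,9}; col 7 has {1,2,3,4,5,6,8,9}; box has {1,2,3,4,5,6,8,9}; main diagonal has {1,2,3,4,6,8,9} → only 7 remains.
row 8, column 5 = 7: row 8 has {1,2,3,4,5,6,8,9}; col 5 has {1,3,4,6,8,9}; box has {3,4,6,8,9} → only 7 remains.
row 9, column 4 = 2: row 9 has {1,3,4,5,6,7,8,9}; col 4 has {3,4,6,8,9}; box has {3,4,6,7,8,9} → only 2 remains.
row 2, column 2 = 5: row 2 has {1,2,3,4,6,8,9}; col 2 has {1,2,3,4,6,8,9}; box has {1,2,3,4,6,8,9}; main diagonal has {1,2,3,4,6,7,8,9} → only 5 remains.
row 2, column 4 = 7: row 2 has {1,2,3,4,5,6,8,9}; col 4 has {2,3,4,6,8,9}; box has {1,3,4,6,8,9} → only 7 remains.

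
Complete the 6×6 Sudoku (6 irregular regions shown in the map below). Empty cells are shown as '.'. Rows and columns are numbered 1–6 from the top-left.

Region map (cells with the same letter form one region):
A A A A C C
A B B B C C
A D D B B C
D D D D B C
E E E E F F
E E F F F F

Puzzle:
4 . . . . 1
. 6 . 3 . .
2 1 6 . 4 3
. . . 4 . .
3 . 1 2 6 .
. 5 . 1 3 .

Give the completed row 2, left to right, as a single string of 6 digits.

162354

r1c2 = 3: row 1 has {1,4}; col 2 has {1,5,6}; region has {2,4} → only 3 remains.
r1c3 = 5: row 1 has {1,3,4}; col 3 has {1,6}; region has {2,3,4} → only 5 remains.
r1c4 = 6: row 1 has {1,3,4,5}; col 4 has {1,2,3,4}; region has {2,3,4,5} → only 6 remains.
r1c5 = 2: row 1 has {1,3,4,5,6}; col 5 has {3,4,6}; region has {1,3} → only 2 remains.
r2c1 = 1: row 2 has {3,6}; col 1 has {2,3,4}; region has {2,3,4,5,6} → only 1 remains.
r2c3 = 2: row 2 has {1,3,6}; col 3 has {1,5,6}; region has {3,4,6} → only 2 remains.
r2c5 = 5: row 2 has {1,2,3,6}; col 5 has {2,3,4,6}; region has {1,2,3} → only 5 remains.
r2c6 = 4: row 2 has {1,2,3,5,6}; col 6 has {1,3}; region has {1,2,3,5} → only 4 remains.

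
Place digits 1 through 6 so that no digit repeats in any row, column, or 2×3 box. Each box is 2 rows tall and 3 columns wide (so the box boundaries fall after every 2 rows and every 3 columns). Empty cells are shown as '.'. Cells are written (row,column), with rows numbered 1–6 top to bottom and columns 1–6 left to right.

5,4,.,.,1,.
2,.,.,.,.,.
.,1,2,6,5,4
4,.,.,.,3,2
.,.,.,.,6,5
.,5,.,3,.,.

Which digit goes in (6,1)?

(1,4) = 2: row 1 has {1,4,5}; col 4 has {3,6}; box has {1} → only 2 remains.
(2,5) = 4: row 2 has {2}; col 5 has {1,3,5,6}; box has {1,2} → only 4 remains.
(3,1) = 3: row 3 has {1,2,4,5,6}; col 1 has {2,4,5}; box has {1,2,4} → only 3 remains.
(4,2) = 6: row 4 has {2,3,4}; col 2 has {1,4,5}; box has {1,2,3,4} → only 6 remains.
(4,3) = 5: row 4 has {2,3,4,6}; col 3 has {2}; box has {1,2,3,4,6} → only 5 remains.
(4,4) = 1: row 4 has {2,3,4,5,6}; col 4 has {2,3,6}; box has {2,3,4,5,6} → only 1 remains.
(5,1) = 1: row 5 has {5,6}; col 1 has {2,3,4,5}; box has {5} → only 1 remains.
(5,4) = 4: row 5 has {1,5,6}; col 4 has {1,2,3,6}; box has {3,5,6} → only 4 remains.
(6,1) = 6: row 6 has {3,5}; col 1 has {1,2,3,4,5}; box has {1,5} → only 6 remains.

6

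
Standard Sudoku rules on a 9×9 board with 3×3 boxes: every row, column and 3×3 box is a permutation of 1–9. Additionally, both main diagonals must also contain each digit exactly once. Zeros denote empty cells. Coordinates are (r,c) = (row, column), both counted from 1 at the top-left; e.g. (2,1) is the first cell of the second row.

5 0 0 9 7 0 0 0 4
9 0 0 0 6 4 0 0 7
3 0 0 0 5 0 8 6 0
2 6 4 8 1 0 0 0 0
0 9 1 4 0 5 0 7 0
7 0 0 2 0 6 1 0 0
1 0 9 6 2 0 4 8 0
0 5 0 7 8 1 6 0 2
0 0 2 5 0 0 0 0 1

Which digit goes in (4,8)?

5

(2,2) = 2: row 2 has {4,6,7,9}; col 2 has {5,6,9}; box has {3,5,9}; main diagonal has {1,4,5,6,8} → only 2 remains.
(2,3) = 8: row 2 has {2,4,6,7,9}; col 3 has {1,2,4,9}; box has {2,3,5,9} → only 8 remains.
(3,3) = 7: row 3 has {3,5,6,8}; col 3 has {1,2,4,8,9}; box has {2,3,5,8,9}; main diagonal has {1,2,4,5,6,8} → only 7 remains.
(3,4) = 1: row 3 has {3,5,6,7,8}; col 4 has {2,4,5,6,7,8,9}; box has {4,5,6,7,9} → only 1 remains.
(3,6) = 2: row 3 has {1,3,5,6,7,8}; col 6 has {1,4,5,6}; box has {1,4,5,6,7,9} → only 2 remains.
(3,9) = 9: row 3 has {1,2,3,5,6,7,8}; col 9 has {1,2,4,7}; box has {4,6,7,8} → only 9 remains.
(5,1) = 8: row 5 has {1,4,5,7,9}; col 1 has {1,2,3,5,7,9}; box has {1,2,4,6,7,9} → only 8 remains.
(5,5) = 3: row 5 has {1,4,5,7,8,9}; col 5 has {1,2,5,6,7,8}; box has {1,2,4,5,6,8}; main diagonal has {1,2,4,5,6,7,8}; anti-diagonal has {2,4,5,8,9} → only 3 remains.
(5,7) = 2: row 5 has {1,3,4,5,7,8,9}; col 7 has {1,4,6,8}; box has {1,7} → only 2 remains.
(5,9) = 6: row 5 has {1,2,3,4,5,7,8,9}; col 9 has {1,2,4,7,9}; box has {1,2,7} → only 6 remains.
(6,2) = 3: row 6 has {1,2,6,7}; col 2 has {2,5,6,9}; box has {1,2,4,6,7,8,9} → only 3 remains.
(6,3) = 5: row 6 has {1,2,3,6,7}; col 3 has {1,2,4,7,8,9}; box has {1,2,3,4,6,7,8,9} → only 5 remains.
(6,5) = 9: row 6 has {1,2,3,5,6,7}; col 5 has {1,2,3,5,6,7,8}; box has {1,2,3,4,5,6,8} → only 9 remains.
(6,8) = 4: row 6 has {1,2,3,5,6,7,9}; col 8 has {6,7,8}; box has {1,2,6,7} → only 4 remains.
(6,9) = 8: row 6 has {1,2,3,4,5,6,7,9}; col 9 has {1,2,4,6,7,9}; box has {1,2,4,6,7} → only 8 remains.
(7,2) = 7: row 7 has {1,2,4,6,8,9}; col 2 has {2,3,5,6,9}; box has {1,2,5,9} → only 7 remains.
(7,6) = 3: row 7 has {1,2,4,6,7,8,9}; col 6 has {1,2,4,5,6}; box has {1,2,5,6,7,8} → only 3 remains.
(7,9) = 5: row 7 has {1,2,3,4,6,7,8,9}; col 9 has {1,2,4,6,7,8,9}; box has {1,2,4,6,8} → only 5 remains.
(8,1) = 4: row 8 has {1,2,5,6,7,8}; col 1 has {1,2,3,5,7,8,9}; box has {1,2,5,7,9} → only 4 remains.
(8,3) = 3: row 8 has {1,2,4,5,6,7,8}; col 3 has {1,2,4,5,7,8,9}; box has {1,2,4,5,7,9} → only 3 remains.
(8,8) = 9: row 8 has {1,2,3,4,5,6,7,8}; col 8 has {4,6,7,8}; box has {1,2,4,5,6,8}; main diagonal has {1,2,3,4,5,6,7,8} → only 9 remains.
(9,1) = 6: row 9 has {1,2,5}; col 1 has {1,2,3,4,5,7,8,9}; box has {1,2,3,4,5,7,9}; anti-diagonal has {2,3,4,5,8,9} → only 6 remains.
(9,2) = 8: row 9 has {1,2,5,6}; col 2 has {2,3,5,6,7,9}; box has {1,2,3,4,5,6,7,9} → only 8 remains.
(9,5) = 4: row 9 has {1,2,5,6,8}; col 5 has {1,2,3,5,6,7,8,9}; box has {1,2,3,5,6,7,8} → only 4 remains.
(9,6) = 9: row 9 has {1,2,4,5,6,8}; col 6 has {1,2,3,4,5,6}; box has {1,2,3,4,5,6,7,8} → only 9 remains.
(9,8) = 3: row 9 has {1,2,4,5,6,8,9}; col 8 has {4,6,7,8,9}; box has {1,2,4,5,6,8,9} → only 3 remains.
(1,2) = 1: row 1 has {4,5,7,9}; col 2 has {2,3,5,6,7,8,9}; box has {2,3,5,7,8,9} → only 1 remains.
(1,3) = 6: row 1 has {1,4,5,7,9}; col 3 has {1,2,3,4,5,7,8,9}; box has {1,2,3,5,7,8,9} → only 6 remains.
(1,6) = 8: row 1 has {1,4,5,6,7,9}; col 6 has {1,2,3,4,5,6,9}; box has {1,2,4,5,6,7,9} → only 8 remains.
(1,7) = 3: row 1 has {1,4,5,6,7,8,9}; col 7 has {1,2,4,6,8}; box has {4,6,7,8,9} → only 3 remains.
(1,8) = 2: row 1 has {1,3,4,5,6,7,8,9}; col 8 has {3,4,6,7,8,9}; box has {3,4,6,7,8,9} → only 2 remains.
(2,4) = 3: row 2 has {2,4,6,7,8,9}; col 4 has {1,2,4,5,6,7,8,9}; box has {1,2,4,5,6,7,8,9} → only 3 remains.
(2,7) = 5: row 2 has {2,3,4,6,7,8,9}; col 7 has {1,2,3,4,6,8}; box has {2,3,4,6,7,8,9} → only 5 remains.
(2,8) = 1: row 2 has {2,3,4,5,6,7,8,9}; col 8 has {2,3,4,6,7,8,9}; box has {2,3,4,5,6,7,8,9}; anti-diagonal has {2,3,4,5,6,8,9} → only 1 remains.
(3,2) = 4: row 3 has {1,2,3,5,6,7,8,9}; col 2 has {1,2,3,5,6,7,8,9}; box has {1,2,3,5,6,7,8,9} → only 4 remains.
(4,6) = 7: row 4 has {1,2,4,6,8}; col 6 has {1,2,3,4,5,6,8,9}; box has {1,2,3,4,5,6,8,9}; anti-diagonal has {1,2,3,4,5,6,8,9} → only 7 remains.
(4,7) = 9: row 4 has {1,2,4,6,7,8}; col 7 has {1,2,3,4,5,6,8}; box has {1,2,4,6,7,8} → only 9 remains.
(4,8) = 5: row 4 has {1,2,4,6,7,8,9}; col 8 has {1,2,3,4,6,7,8,9}; box has {1,2,4,6,7,8,9} → only 5 remains.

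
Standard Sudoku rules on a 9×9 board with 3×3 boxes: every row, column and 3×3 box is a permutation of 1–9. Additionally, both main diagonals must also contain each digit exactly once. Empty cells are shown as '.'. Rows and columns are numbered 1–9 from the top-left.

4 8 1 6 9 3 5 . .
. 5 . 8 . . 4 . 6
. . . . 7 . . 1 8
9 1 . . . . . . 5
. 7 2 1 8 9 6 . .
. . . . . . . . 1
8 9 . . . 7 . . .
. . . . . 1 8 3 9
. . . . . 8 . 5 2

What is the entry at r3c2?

2

r1c9 = 7: row 1 has {1,3,4,5,6,8,9}; col 9 has {1,2,5,6,8,9}; box has {1,4,5,6,8}; anti-diagonal has {8} → only 7 remains.
r2c6 = 2: row 2 has {4,5,6,8}; col 6 has {1,3,7,8,9}; box has {3,6,7,8,9} → only 2 remains.
r2c8 = 9: row 2 has {2,4,5,6,8}; col 8 has {1,3,5}; box has {1,4,5,6,7,8}; anti-diagonal has {7,8} → only 9 remains.
r4c4 = 7: row 4 has {1,5,9}; col 4 has {1,6,8}; box has {1,8,9}; main diagonal has {2,3,4,5,8} → only 7 remains.
r5c8 = 4: row 5 has {1,2,6,7,8,9}; col 8 has {1,3,5,9}; box has {1,5,6} → only 4 remains.
r5c9 = 3: row 5 has {1,2,4,6,7,8,9}; col 9 has {1,2,5,6,7,8,9}; box has {1,4,5,6} → only 3 remains.
r6c6 = 6: row 6 has {1}; col 6 has {1,2,3,7,8,9}; box has {1,7,8,9}; main diagonal has {2,3,4,5,7,8} → only 6 remains.
r7c7 = 1: row 7 has {7,8,9}; col 7 has {4,5,6,8}; box has {2,3,5,8,9}; main diagonal has {2,3,4,5,6,7,8} → only 1 remains.
r7c8 = 6: row 7 has {1,7,8,9}; col 8 has {1,3,4,5,9}; box has {1,2,3,5,8,9} → only 6 remains.
r7c9 = 4: row 7 has {1,6,7,8,9}; col 9 has {1,2,3,5,6,7,8,9}; box has {1,2,3,5,6,8,9} → only 4 remains.
r9c7 = 7: row 9 has {2,5,8}; col 7 has {1,4,5,6,8}; box has {1,2,3,4,5,6,8,9} → only 7 remains.
r1c8 = 2: row 1 has {1,3,4,5,6,7,8,9}; col 8 has {1,3,4,5,6,9}; box has {1,4,5,6,7,8,9} → only 2 remains.
r2c5 = 1: row 2 has {2,4,5,6,8,9}; col 5 has {7,8,9}; box has {2,3,6,7,8,9} → only 1 remains.
r3c3 = 9: row 3 has {1,7,8}; col 3 has {1,2}; box has {1,4,5,8}; main diagonal has {1,2,3,4,5,6,7,8} → only 9 remains.
r3c7 = 3: row 3 has {1,7,8,9}; col 7 has {1,4,5,6,7,8}; box has {1,2,4,5,6,7,8,9}; anti-diagonal has {7,8,9} → only 3 remains.
r4c6 = 4: row 4 has {1,5,7,9}; col 6 has {1,2,3,6,7,8,9}; box has {1,6,7,8,9}; anti-diagonal has {3,7,8,9} → only 4 remains.
r4c7 = 2: row 4 has {1,4,5,7,9}; col 7 has {1,3,4,5,6,7,8}; box has {1,3,4,5,6} → only 2 remains.
r4c8 = 8: row 4 has {1,2,4,5,7,9}; col 8 has {1,2,3,4,5,6,9}; box has {1,2,3,4,5,6} → only 8 remains.
r5c1 = 5: row 5 has {1,2,3,4,6,7,8,9}; col 1 has {4,8,9}; box has {1,2,7,9} → only 5 remains.
r6c1 = 3: row 6 has {1,6}; col 1 has {4,5,8,9}; box has {1,2,5,7,9} → only 3 remains.
r6c2 = 4: row 6 has {1,3,6}; col 2 has {1,5,7,8,9}; box has {1,2,3,5,7,9} → only 4 remains.
r6c3 = 8: row 6 has {1,3,4,6}; col 3 has {1,2,9}; box has {1,2,3,4,5,7,9} → only 8 remains.
r6c7 = 9: row 6 has {1,3,4,6,8}; col 7 has {1,2,3,4,5,6,7,8}; box has {1,2,3,4,5,6,8} → only 9 remains.
r6c8 = 7: row 6 has {1,3,4,6,8,9}; col 8 has {1,2,3,4,5,6,8,9}; box has {1,2,3,4,5,6,8,9} → only 7 remains.
r7c3 = 5: row 7 has {1,4,6,7,8,9}; col 3 has {1,2,8,9}; box has {8,9}; anti-diagonal has {3,4,7,8,9} → only 5 remains.
r2c1 = 7: row 2 has {1,2,4,5,6,8,9}; col 1 has {3,4,5,8,9}; box has {1,4,5,8,9} → only 7 remains.
r2c3 = 3: row 2 has {1,2,4,5,6,7,8,9}; col 3 has {1,2,5,8,9}; box has {1,4,5,7,8,9} → only 3 remains.
r3c6 = 5: row 3 has {1,3,7,8,9}; col 6 has {1,2,3,4,6,7,8,9}; box has {1,2,3,6,7,8,9} → only 5 remains.
r4c3 = 6: row 4 has {1,2,4,5,7,8,9}; col 3 has {1,2,3,5,8,9}; box has {1,2,3,4,5,7,8,9} → only 6 remains.
r4c5 = 3: row 4 has {1,2,4,5,6,7,8,9}; col 5 has {1,7,8,9}; box has {1,4,6,7,8,9} → only 3 remains.
r6c4 = 2: row 6 has {1,3,4,6,7,8,9}; col 4 has {1,6,7,8}; box has {1,3,4,6,7,8,9}; anti-diagonal has {3,4,5,7,8,9} → only 2 remains.
r6c5 = 5: row 6 has {1,2,3,4,6,7,8,9}; col 5 has {1,3,7,8,9}; box has {1,2,3,4,6,7,8,9} → only 5 remains.
r7c4 = 3: row 7 has {1,4,5,6,7,8,9}; col 4 has {1,2,6,7,8}; box has {1,7,8} → only 3 remains.
r7c5 = 2: row 7 has {1,3,4,5,6,7,8,9}; col 5 has {1,3,5,7,8,9}; box has {1,3,7,8} → only 2 remains.
r8c2 = 6: row 8 has {1,3,8,9}; col 2 has {1,4,5,7,8,9}; box has {5,8,9}; anti-diagonal has {2,3,4,5,7,8,9} → only 6 remains.
r8c5 = 4: row 8 has {1,3,6,8,9}; col 5 has {1,2,3,5,7,8,9}; box has {1,2,3,7,8} → only 4 remains.
r9c1 = 1: row 9 has {2,5,7,8}; col 1 has {3,4,5,7,8,9}; box has {5,6,8,9}; anti-diagonal has {2,3,4,5,6,7,8,9} → only 1 remains.
r9c2 = 3: row 9 has {1,2,5,7,8}; col 2 has {1,4,5,6,7,8,9}; box has {1,5,6,8,9} → only 3 remains.
r9c3 = 4: row 9 has {1,2,3,5,7,8}; col 3 has {1,2,3,5,6,8,9}; box has {1,3,5,6,8,9} → only 4 remains.
r9c4 = 9: row 9 has {1,2,3,4,5,7,8}; col 4 has {1,2,3,6,7,8}; box has {1,2,3,4,7,8} → only 9 remains.
r9c5 = 6: row 9 has {1,2,3,4,5,7,8,9}; col 5 has {1,2,3,4,5,7,8,9}; box has {1,2,3,4,7,8,9} → only 6 remains.
r3c2 = 2: row 3 has {1,3,5,7,8,9}; col 2 has {1,3,4,5,6,7,8,9}; box has {1,3,4,5,7,8,9} → only 2 remains.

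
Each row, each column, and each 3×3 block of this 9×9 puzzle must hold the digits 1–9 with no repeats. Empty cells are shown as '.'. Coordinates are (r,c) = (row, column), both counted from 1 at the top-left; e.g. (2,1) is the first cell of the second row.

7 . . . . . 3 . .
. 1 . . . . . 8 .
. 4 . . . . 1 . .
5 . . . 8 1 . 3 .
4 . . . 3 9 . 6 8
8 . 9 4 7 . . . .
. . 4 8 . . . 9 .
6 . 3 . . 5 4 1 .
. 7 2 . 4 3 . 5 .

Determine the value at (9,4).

1

(5,2) = 2 (sole candidate).
(5,4) = 5 (sole candidate).
(5,7) = 7 (sole candidate).
(6,8) = 2 (sole candidate).
(7,1) = 1 (sole candidate).
(7,2) = 5 (sole candidate).
(9,1) = 9 (sole candidate).
(9,9) = 6 (sole candidate).
(1,8) = 4 (sole candidate).
(3,8) = 7 (sole candidate).
(4,2) = 6 (sole candidate).
(4,3) = 7 (sole candidate).
(4,4) = 2 (sole candidate).
(4,7) = 9 (sole candidate).
(4,9) = 4 (sole candidate).
(5,3) = 1 (sole candidate).
(6,2) = 3 (sole candidate).
(6,6) = 6 (sole candidate).
(6,7) = 5 (sole candidate).
(6,9) = 1 (sole candidate).
(7,7) = 2 (sole candidate).
(8,2) = 8 (sole candidate).
(8,9) = 7 (sole candidate).
(9,4) = 1: row 9 has {2,3,4,5,6,7,9}; col 4 has {2,4,5,8}; box has {3,4,5,8} → only 1 remains.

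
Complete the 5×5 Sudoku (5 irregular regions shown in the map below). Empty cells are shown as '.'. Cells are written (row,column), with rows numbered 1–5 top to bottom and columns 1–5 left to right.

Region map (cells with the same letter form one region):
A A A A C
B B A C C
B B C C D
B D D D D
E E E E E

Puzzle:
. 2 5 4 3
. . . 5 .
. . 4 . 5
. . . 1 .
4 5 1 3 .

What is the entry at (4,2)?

3

(1,1) = 1 (sole candidate).
(2,3) = 3 (sole candidate).
(3,4) = 2 (sole candidate).
(4,3) = 2 (sole candidate).
(4,5) = 4 (sole candidate).
(5,5) = 2 (sole candidate).
(2,1) = 2 (sole candidate).
(2,5) = 1 (sole candidate).
(3,1) = 3 (sole candidate).
(3,2) = 1 (sole candidate).
(4,1) = 5 (sole candidate).
(4,2) = 3: row 4 has {1,2,4,5}; col 2 has {1,2,5}; region has {1,2,4,5} → only 3 remains.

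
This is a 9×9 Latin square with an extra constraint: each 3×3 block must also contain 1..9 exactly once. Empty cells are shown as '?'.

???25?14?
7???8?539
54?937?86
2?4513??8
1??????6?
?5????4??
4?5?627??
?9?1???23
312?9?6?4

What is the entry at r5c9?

5

r1c6 = 6 (sole candidate).
r1c9 = 7 (sole candidate).
r2c4 = 4 (sole candidate).
r2c6 = 1 (sole candidate).
r3c3 = 1 (sole candidate).
r3c7 = 2 (sole candidate).
r4c7 = 9 (sole candidate).
r4c8 = 7 (sole candidate).
r5c7 = 3 (sole candidate).
r6c8 = 1 (sole candidate).
r6c9 = 2 (sole candidate).
r7c2 = 8 (sole candidate).
r7c4 = 3 (sole candidate).
r7c8 = 9 (sole candidate).
r7c9 = 1 (sole candidate).
r8c1 = 6 (sole candidate).
r8c3 = 7 (sole candidate).
r8c5 = 4 (sole candidate).
r8c7 = 8 (sole candidate).
r9c8 = 5 (sole candidate).
r1c2 = 3 (sole candidate).
r2c3 = 6 (sole candidate).
r4c2 = 6 (sole candidate).
r5c2 = 7 (sole candidate).
r5c4 = 8 (sole candidate).
r5c5 = 2 (sole candidate).
r5c9 = 5: row 5 has {1,2,3,6,7,8}; col 9 has {1,2,3,4,6,7,8,9}; box has {1,2,3,4,6,7,8,9} → only 5 remains.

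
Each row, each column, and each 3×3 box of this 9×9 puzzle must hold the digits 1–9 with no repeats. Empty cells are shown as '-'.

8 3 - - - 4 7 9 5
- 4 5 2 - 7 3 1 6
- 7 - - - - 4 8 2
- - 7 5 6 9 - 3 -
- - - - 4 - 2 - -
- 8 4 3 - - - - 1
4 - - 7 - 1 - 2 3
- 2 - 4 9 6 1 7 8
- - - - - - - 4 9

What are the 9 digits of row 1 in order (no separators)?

R1C5 = 1: row 1 has {3,4,5,7,8,9}; col 5 has {4,6,9}; box has {2,4,7} → only 1 remains.
R2C1 = 9: row 2 has {1,2,3,4,5,6,7}; col 1 has {4,8}; box has {3,4,5,7,8} → only 9 remains.
R2C5 = 8: row 2 has {1,2,3,4,5,6,7,9}; col 5 has {1,4,6,9}; box has {1,2,4,7} → only 8 remains.
R4C2 = 1: row 4 has {3,5,6,7,9}; col 2 has {2,3,4,7,8}; box has {4,7,8} → only 1 remains.
R4C7 = 8: row 4 has {1,3,5,6,7,9}; col 7 has {1,2,3,4,7}; box has {1,2,3} → only 8 remains.
R4C9 = 4: row 4 has {1,3,5,6,7,8,9}; col 9 has {1,2,3,5,6,8,9}; box has {1,2,3,8} → only 4 remains.
R5C6 = 8: row 5 has {2,4}; col 6 has {1,4,6,7,9}; box has {3,4,5,6,9} → only 8 remains.
R5C9 = 7: row 5 has {2,4,8}; col 9 has {1,2,3,4,5,6,8,9}; box has {1,2,3,4,8} → only 7 remains.
R6C6 = 2: row 6 has {1,3,4,8}; col 6 has {1,4,6,7,8,9}; box has {3,4,5,6,8,9} → only 2 remains.
R7C5 = 5: row 7 has {1,2,3,4,7}; col 5 has {1,4,6,8,9}; box has {1,4,6,7,9} → only 5 remains.
R7C7 = 6: row 7 has {1,2,3,4,5,7}; col 7 has {1,2,3,4,7,8}; box has {1,2,3,4,7,8,9} → only 6 remains.
R8C3 = 3: row 8 has {1,2,4,6,7,8,9}; col 3 has {4,5,7}; box has {2,4} → only 3 remains.
R9C4 = 8: row 9 has {4,9}; col 4 has {2,3,4,5,7}; box has {1,4,5,6,7,9} → only 8 remains.
R9C6 = 3: row 9 has {4,8,9}; col 6 has {1,2,4,6,7,8,9}; box has {1,4,5,6,7,8,9} → only 3 remains.
R9C7 = 5: row 9 has {3,4,8,9}; col 7 has {1,2,3,4,6,7,8}; box has {1,2,3,4,6,7,8,9} → only 5 remains.
R1C4 = 6: row 1 has {1,3,4,5,7,8,9}; col 4 has {2,3,4,5,7,8}; box has {1,2,4,7,8} → only 6 remains.
R3C4 = 9: row 3 has {2,4,7,8}; col 4 has {2,3,4,5,6,7,8}; box has {1,2,4,6,7,8} → only 9 remains.
R3C5 = 3: row 3 has {2,4,7,8,9}; col 5 has {1,4,5,6,8,9}; box has {1,2,4,6,7,8,9} → only 3 remains.
R3C6 = 5: row 3 has {2,3,4,7,8,9}; col 6 has {1,2,3,4,6,7,8,9}; box has {1,2,3,4,6,7,8,9} → only 5 remains.
R4C1 = 2: row 4 has {1,3,4,5,6,7,8,9}; col 1 has {4,8,9}; box has {1,4,7,8} → only 2 remains.
R5C4 = 1: row 5 has {2,4,7,8}; col 4 has {2,3,4,5,6,7,8,9}; box has {2,3,4,5,6,8,9} → only 1 remains.
R6C5 = 7: row 6 has {1,2,3,4,8}; col 5 has {1,3,4,5,6,8,9}; box has {1,2,3,4,5,6,8,9} → only 7 remains.
R6C7 = 9: row 6 has {1,2,3,4,7,8}; col 7 has {1,2,3,4,5,6,7,8}; box has {1,2,3,4,7,8} → only 9 remains.
R7C2 = 9: row 7 has {1,2,3,4,5,6,7}; col 2 has {1,2,3,4,7,8}; box has {2,3,4} → only 9 remains.
R7C3 = 8: row 7 has {1,2,3,4,5,6,7,9}; col 3 has {3,4,5,7}; box has {2,3,4,9} → only 8 remains.
R8C1 = 5: row 8 has {1,2,3,4,6,7,8,9}; col 1 has {2,4,8,9}; box has {2,3,4,8,9} → only 5 remains.
R9C2 = 6: row 9 has {3,4,5,8,9}; col 2 has {1,2,3,4,7,8,9}; box has {2,3,4,5,8,9} → only 6 remains.
R9C3 = 1: row 9 has {3,4,5,6,8,9}; col 3 has {3,4,5,7,8}; box has {2,3,4,5,6,8,9} → only 1 remains.
R9C5 = 2: row 9 has {1,3,4,5,6,8,9}; col 5 has {1,3,4,5,6,7,8,9}; box has {1,3,4,5,6,7,8,9} → only 2 remains.
R1C3 = 2: row 1 has {1,3,4,5,6,7,8,9}; col 3 has {1,3,4,5,7,8}; box has {3,4,5,7,8,9} → only 2 remains.

832614795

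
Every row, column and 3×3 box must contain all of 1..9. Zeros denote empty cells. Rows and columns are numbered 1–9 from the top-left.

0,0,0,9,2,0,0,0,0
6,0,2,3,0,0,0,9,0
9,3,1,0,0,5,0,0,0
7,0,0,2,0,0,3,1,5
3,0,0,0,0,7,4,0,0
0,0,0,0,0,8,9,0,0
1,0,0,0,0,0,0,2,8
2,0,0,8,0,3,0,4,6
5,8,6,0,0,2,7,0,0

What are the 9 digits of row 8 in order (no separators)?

R5C9 = 2 (sole candidate).
R6C1 = 4 (sole candidate).
R6C3 = 5 (sole candidate).
R6C9 = 7 (sole candidate).
R7C7 = 5 (sole candidate).
R8C7 = 1: row 8 has {2,3,4,6,8}; col 7 has {3,4,5,7,9}; box has {2,4,5,6,7,8} → only 1 remains.
R9C8 = 3 (sole candidate).
R9C9 = 9 (sole candidate).
R1C1 = 8 (sole candidate).
R1C7 = 6 (sole candidate).
R2C7 = 8 (sole candidate).
R3C7 = 2 (sole candidate).
R3C8 = 7 (sole candidate).
R3C9 = 4 (sole candidate).
R6C8 = 6 (sole candidate).
R1C8 = 5 (sole candidate).
R2C9 = 1 (sole candidate).
R3C4 = 6 (sole candidate).
R3C5 = 8 (sole candidate).
R5C8 = 8 (sole candidate).
R6C4 = 1 (sole candidate).
R6C5 = 3 (sole candidate).
R9C4 = 4 (sole candidate).
R9C5 = 1 (sole candidate).
R1C9 = 3 (sole candidate).
R2C6 = 4 (sole candidate).
R5C3 = 9 (sole candidate).
R5C4 = 5 (sole candidate).
R5C5 = 6 (sole candidate).
R6C2 = 2 (sole candidate).
R7C4 = 7 (sole candidate).
R7C5 = 9 (sole candidate).
R7C6 = 6 (sole candidate).
R8C3 = 7: row 8 has {1,2,3,4,6,8}; col 3 has {1,2,5,6,9}; box has {1,2,5,6,8} → only 7 remains.
R8C5 = 5: row 8 has {1,2,3,4,6,7,8}; col 5 has {1,2,3,6,8,9}; box has {1,2,3,4,6,7,8,9} → only 5 remains.
R1C3 = 4 (sole candidate).
R1C6 = 1 (sole candidate).
R2C5 = 7 (sole candidate).
R4C2 = 6 (sole candidate).
R4C3 = 8 (sole candidate).
R4C5 = 4 (sole candidate).
R4C6 = 9 (sole candidate).
R5C2 = 1 (sole candidate).
R7C2 = 4 (sole candidate).
R7C3 = 3 (sole candidate).
R8C2 = 9: row 8 has {1,2,3,4,5,6,7,8}; col 2 has {1,2,3,4,6,8}; box has {1,2,3,4,5,6,7,8} → only 9 remains.

297853146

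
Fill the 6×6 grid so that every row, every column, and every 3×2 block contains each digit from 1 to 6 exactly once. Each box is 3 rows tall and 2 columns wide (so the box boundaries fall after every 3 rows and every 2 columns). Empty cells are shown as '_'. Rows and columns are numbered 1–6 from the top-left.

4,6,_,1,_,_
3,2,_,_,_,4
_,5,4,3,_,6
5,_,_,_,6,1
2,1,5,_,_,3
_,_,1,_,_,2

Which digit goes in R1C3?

R1C3 = 2: row 1 has {1,4,6}; col 3 has {1,4,5}; box has {1,3,4} → only 2 remains.

2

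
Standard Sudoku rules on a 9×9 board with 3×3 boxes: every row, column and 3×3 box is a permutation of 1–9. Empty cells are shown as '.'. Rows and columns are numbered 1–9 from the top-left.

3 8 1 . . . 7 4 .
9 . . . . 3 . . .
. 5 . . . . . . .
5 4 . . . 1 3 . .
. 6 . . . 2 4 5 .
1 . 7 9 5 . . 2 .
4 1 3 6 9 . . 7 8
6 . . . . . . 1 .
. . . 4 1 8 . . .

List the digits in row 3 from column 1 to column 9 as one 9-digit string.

r5c1 = 8: row 5 has {2,4,5,6}; col 1 has {1,3,4,5,6,9}; box has {1,4,5,6,7} → only 8 remains.
r5c3 = 9: row 5 has {2,4,5,6,8}; col 3 has {1,3,7}; box has {1,4,5,6,7,8} → only 9 remains.
r6c2 = 3: row 6 has {1,2,5,7,9}; col 2 has {1,4,5,6,8}; box has {1,4,5,6,7,8,9} → only 3 remains.
r6c9 = 6: row 6 has {1,2,3,5,7,9}; col 9 has {8}; box has {2,3,4,5} → only 6 remains.
r7c6 = 5: row 7 has {1,3,4,6,7,8,9}; col 6 has {1,2,3,8}; box has {1,4,6,8,9} → only 5 remains.
r7c7 = 2: row 7 has {1,3,4,5,6,7,8,9}; col 7 has {3,4,7}; box has {1,7,8} → only 2 remains.
r8c6 = 7: row 8 has {1,6}; col 6 has {1,2,3,5,8}; box has {1,4,5,6,8,9} → only 7 remains.
r4c3 = 2: row 4 has {1,3,4,5}; col 3 has {1,3,7,9}; box has {1,3,4,5,6,7,8,9} → only 2 remains.
r6c6 = 4: row 6 has {1,2,3,5,6,7,9}; col 6 has {1,2,3,5,7,8}; box has {1,2,5,9} → only 4 remains.
r6c7 = 8: row 6 has {1,2,3,4,5,6,7,9}; col 7 has {2,3,4,7}; box has {2,3,4,5,6} → only 8 remains.
r9c3 = 5: row 9 has {1,4,8}; col 3 has {1,2,3,7,9}; box has {1,3,4,6} → only 5 remains.
r4c8 = 9: row 4 has {1,2,3,4,5}; col 8 has {1,2,4,5,7}; box has {2,3,4,5,6,8} → only 9 remains.
r4c9 = 7: row 4 has {1,2,3,4,5,9}; col 9 has {6,8}; box has {2,3,4,5,6,8,9} → only 7 remains.
r5c9 = 1: row 5 has {2,4,5,6,8,9}; col 9 has {6,7,8}; box has {2,3,4,5,6,7,8,9} → only 1 remains.
r8c3 = 8: row 8 has {1,6,7}; col 3 has {1,2,3,5,7,9}; box has {1,3,4,5,6} → only 8 remains.
r4c4 = 8: row 4 has {1,2,3,4,5,7,9}; col 4 has {4,6,9}; box has {1,2,4,5,9} → only 8 remains.
r4c5 = 6: row 4 has {1,2,3,4,5,7,8,9}; col 5 has {1,5,9}; box has {1,2,4,5,8,9} → only 6 remains.
r1c5 = 2: row 1 has {1,3,4,7,8}; col 5 has {1,5,6,9}; box has {3} → only 2 remains.
r8c5 = 3: row 8 has {1,6,7,8}; col 5 has {1,2,5,6,9}; box has {1,4,5,6,7,8,9} → only 3 remains.
r1c4 = 5: row 1 has {1,2,3,4,7,8}; col 4 has {4,6,8,9}; box has {2,3} → only 5 remains.
r1c9 = 9: row 1 has {1,2,3,4,5,7,8}; col 9 has {1,6,7,8}; box has {4,7} → only 9 remains.
r5c5 = 7: row 5 has {1,2,4,5,6,8,9}; col 5 has {1,2,3,5,6,9}; box has {1,2,4,5,6,8,9} → only 7 remains.
r8c4 = 2: row 8 has {1,3,6,7,8}; col 4 has {4,5,6,8,9}; box has {1,3,4,5,6,7,8,9} → only 2 remains.
r9c9 = 3: row 9 has {1,4,5,8}; col 9 has {1,6,7,8,9}; box has {1,2,7,8} → only 3 remains.
r1c6 = 6: row 1 has {1,2,3,4,5,7,8,9}; col 6 has {1,2,3,4,5,7,8}; box has {2,3,5} → only 6 remains.
r3c6 = 9: row 3 has {5}; col 6 has {1,2,3,4,5,6,7,8}; box has {2,3,5,6} → only 9 remains.
r3c9 = 2: row 3 has {5,9}; col 9 has {1,3,6,7,8,9}; box has {4,7,9} → only 2 remains.
r5c4 = 3: row 5 has {1,2,4,5,6,7,8,9}; col 4 has {2,4,5,6,8,9}; box has {1,2,4,5,6,7,8,9} → only 3 remains.
r8c2 = 9: row 8 has {1,2,3,6,7,8}; col 2 has {1,3,4,5,6,8}; box has {1,3,4,5,6,8} → only 9 remains.
r8c7 = 5: row 8 has {1,2,3,6,7,8,9}; col 7 has {2,3,4,7,8}; box has {1,2,3,7,8} → only 5 remains.
r8c9 = 4: row 8 has {1,2,3,5,6,7,8,9}; col 9 has {1,2,3,6,7,8,9}; box has {1,2,3,5,7,8} → only 4 remains.
r9c8 = 6: row 9 has {1,3,4,5,8}; col 8 has {1,2,4,5,7,9}; box has {1,2,3,4,5,7,8} → only 6 remains.
r2c8 = 8: row 2 has {3,9}; col 8 has {1,2,4,5,6,7,9}; box has {2,4,7,9} → only 8 remains.
r2c9 = 5: row 2 has {3,8,9}; col 9 has {1,2,3,4,6,7,8,9}; box has {2,4,7,8,9} → only 5 remains.
r3c1 = 7: row 3 has {2,5,9}; col 1 has {1,3,4,5,6,8,9}; box has {1,3,5,8,9} → only 7 remains.
r3c4 = 1: row 3 has {2,5,7,9}; col 4 has {2,3,4,5,6,8,9}; box has {2,3,5,6,9} → only 1 remains.
r3c7 = 6: row 3 has {1,2,5,7,9}; col 7 has {2,3,4,5,7,8}; box has {2,4,5,7,8,9} → only 6 remains.
r3c8 = 3: row 3 has {1,2,5,6,7,9}; col 8 has {1,2,4,5,6,7,8,9}; box has {2,4,5,6,7,8,9} → only 3 remains.
r9c1 = 2: row 9 has {1,3,4,5,6,8}; col 1 has {1,3,4,5,6,7,8,9}; box has {1,3,4,5,6,8,9} → only 2 remains.
r9c2 = 7: row 9 has {1,2,3,4,5,6,8}; col 2 has {1,3,4,5,6,8,9}; box has {1,2,3,4,5,6,8,9} → only 7 remains.
r9c7 = 9: row 9 has {1,2,3,4,5,6,7,8}; col 7 has {2,3,4,5,6,7,8}; box has {1,2,3,4,5,6,7,8} → only 9 remains.
r2c2 = 2: row 2 has {3,5,8,9}; col 2 has {1,3,4,5,6,7,8,9}; box has {1,3,5,7,8,9} → only 2 remains.
r2c4 = 7: row 2 has {2,3,5,8,9}; col 4 has {1,2,3,4,5,6,8,9}; box has {1,2,3,5,6,9} → only 7 remains.
r2c5 = 4: row 2 has {2,3,5,7,8,9}; col 5 has {1,2,3,5,6,7,9}; box has {1,2,3,5,6,7,9} → only 4 remains.
r2c7 = 1: row 2 has {2,3,4,5,7,8,9}; col 7 has {2,3,4,5,6,7,8,9}; box has {2,3,4,5,6,7,8,9} → only 1 remains.
r3c3 = 4: row 3 has {1,2,3,5,6,7,9}; col 3 has {1,2,3,5,7,8,9}; box has {1,2,3,5,7,8,9} → only 4 remains.
r3c5 = 8: row 3 has {1,2,3,4,5,6,7,9}; col 5 has {1,2,3,4,5,6,7,9}; box has {1,2,3,4,5,6,7,9} → only 8 remains.

754189632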